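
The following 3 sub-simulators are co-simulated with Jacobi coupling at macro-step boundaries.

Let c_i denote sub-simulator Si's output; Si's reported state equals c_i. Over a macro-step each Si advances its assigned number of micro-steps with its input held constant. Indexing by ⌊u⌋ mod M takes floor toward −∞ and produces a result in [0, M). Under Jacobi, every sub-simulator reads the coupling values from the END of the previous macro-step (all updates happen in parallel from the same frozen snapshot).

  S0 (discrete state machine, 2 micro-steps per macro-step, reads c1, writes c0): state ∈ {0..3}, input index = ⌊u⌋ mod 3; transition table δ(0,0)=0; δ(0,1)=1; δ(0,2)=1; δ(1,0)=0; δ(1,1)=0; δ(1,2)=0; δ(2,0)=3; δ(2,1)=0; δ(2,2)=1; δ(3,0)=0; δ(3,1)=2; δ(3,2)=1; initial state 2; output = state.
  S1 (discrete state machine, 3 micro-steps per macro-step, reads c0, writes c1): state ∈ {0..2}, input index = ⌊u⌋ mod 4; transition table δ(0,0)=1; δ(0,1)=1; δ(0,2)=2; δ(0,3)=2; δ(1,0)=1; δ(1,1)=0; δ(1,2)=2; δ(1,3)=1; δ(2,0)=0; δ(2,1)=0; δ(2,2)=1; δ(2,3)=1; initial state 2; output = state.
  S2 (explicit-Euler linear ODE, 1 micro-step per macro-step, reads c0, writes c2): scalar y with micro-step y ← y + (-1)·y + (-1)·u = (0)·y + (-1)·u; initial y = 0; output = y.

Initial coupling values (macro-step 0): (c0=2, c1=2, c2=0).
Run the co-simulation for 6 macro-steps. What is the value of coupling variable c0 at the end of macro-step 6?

macro 1: S0 reads c1=2 → after 2×micro: 0; S1 reads c0=2 → after 3×micro: 1; S2 reads c0=2 → after 1×micro: -2 ⇒ (c0=0, c1=1, c2=-2)
macro 2: S0 reads c1=1 → after 2×micro: 0; S1 reads c0=0 → after 3×micro: 1; S2 reads c0=0 → after 1×micro: 0 ⇒ (c0=0, c1=1, c2=0)
macro 3: S0 reads c1=1 → after 2×micro: 0; S1 reads c0=0 → after 3×micro: 1; S2 reads c0=0 → after 1×micro: 0 ⇒ (c0=0, c1=1, c2=0)
macro 4: S0 reads c1=1 → after 2×micro: 0; S1 reads c0=0 → after 3×micro: 1; S2 reads c0=0 → after 1×micro: 0 ⇒ (c0=0, c1=1, c2=0)
macro 5: S0 reads c1=1 → after 2×micro: 0; S1 reads c0=0 → after 3×micro: 1; S2 reads c0=0 → after 1×micro: 0 ⇒ (c0=0, c1=1, c2=0)
macro 6: S0 reads c1=1 → after 2×micro: 0; S1 reads c0=0 → after 3×micro: 1; S2 reads c0=0 → after 1×micro: 0 ⇒ (c0=0, c1=1, c2=0)

c0 at macro-step 6 = 0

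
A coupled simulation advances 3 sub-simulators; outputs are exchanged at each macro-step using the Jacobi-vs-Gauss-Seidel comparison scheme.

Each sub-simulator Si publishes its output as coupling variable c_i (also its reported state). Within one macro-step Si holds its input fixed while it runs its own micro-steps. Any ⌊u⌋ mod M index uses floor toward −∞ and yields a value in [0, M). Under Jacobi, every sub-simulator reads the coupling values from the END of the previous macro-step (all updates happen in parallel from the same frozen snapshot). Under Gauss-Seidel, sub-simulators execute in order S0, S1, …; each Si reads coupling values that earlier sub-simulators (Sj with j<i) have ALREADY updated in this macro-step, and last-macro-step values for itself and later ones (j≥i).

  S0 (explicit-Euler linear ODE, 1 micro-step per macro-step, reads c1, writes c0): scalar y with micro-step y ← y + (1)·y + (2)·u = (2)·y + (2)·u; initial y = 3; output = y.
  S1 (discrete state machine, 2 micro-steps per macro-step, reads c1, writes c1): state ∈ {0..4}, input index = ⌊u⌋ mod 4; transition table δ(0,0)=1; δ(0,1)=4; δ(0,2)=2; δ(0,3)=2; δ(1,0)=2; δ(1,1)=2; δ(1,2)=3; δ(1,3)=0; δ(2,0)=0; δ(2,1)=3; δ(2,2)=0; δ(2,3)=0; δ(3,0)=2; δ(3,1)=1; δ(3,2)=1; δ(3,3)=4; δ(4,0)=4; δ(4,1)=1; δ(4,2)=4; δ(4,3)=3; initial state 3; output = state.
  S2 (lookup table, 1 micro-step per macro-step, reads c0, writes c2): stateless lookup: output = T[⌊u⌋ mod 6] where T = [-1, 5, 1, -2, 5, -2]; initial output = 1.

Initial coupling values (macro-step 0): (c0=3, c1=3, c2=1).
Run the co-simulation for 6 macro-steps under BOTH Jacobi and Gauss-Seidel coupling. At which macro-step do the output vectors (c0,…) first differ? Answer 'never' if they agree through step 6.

[Jacobi] macro 1: S0 reads c1=3 → after 1×micro: 12; S1 reads c1=3 → after 2×micro: 3; S2 reads c0=3 → after 1×micro: -2 ⇒ (c0=12, c1=3, c2=-2)
[Jacobi] macro 2: S0 reads c1=3 → after 1×micro: 30; S1 reads c1=3 → after 2×micro: 3; S2 reads c0=12 → after 1×micro: -1 ⇒ (c0=30, c1=3, c2=-1)
[Jacobi] macro 3: S0 reads c1=3 → after 1×micro: 66; S1 reads c1=3 → after 2×micro: 3; S2 reads c0=30 → after 1×micro: -1 ⇒ (c0=66, c1=3, c2=-1)
[Jacobi] macro 4: S0 reads c1=3 → after 1×micro: 138; S1 reads c1=3 → after 2×micro: 3; S2 reads c0=66 → after 1×micro: -1 ⇒ (c0=138, c1=3, c2=-1)
[Jacobi] macro 5: S0 reads c1=3 → after 1×micro: 282; S1 reads c1=3 → after 2×micro: 3; S2 reads c0=138 → after 1×micro: -1 ⇒ (c0=282, c1=3, c2=-1)
[Jacobi] macro 6: S0 reads c1=3 → after 1×micro: 570; S1 reads c1=3 → after 2×micro: 3; S2 reads c0=282 → after 1×micro: -1 ⇒ (c0=570, c1=3, c2=-1)
[Gauss-Seidel] macro 1: S0 reads c1=3 → after 1×micro: 12; S1 reads c1=3 → after 2×micro: 3; S2 reads c0=12 → after 1×micro: -1 ⇒ (c0=12, c1=3, c2=-1)
[Gauss-Seidel] macro 2: S0 reads c1=3 → after 1×micro: 30; S1 reads c1=3 → after 2×micro: 3; S2 reads c0=30 → after 1×micro: -1 ⇒ (c0=30, c1=3, c2=-1)
[Gauss-Seidel] macro 3: S0 reads c1=3 → after 1×micro: 66; S1 reads c1=3 → after 2×micro: 3; S2 reads c0=66 → after 1×micro: -1 ⇒ (c0=66, c1=3, c2=-1)
[Gauss-Seidel] macro 4: S0 reads c1=3 → after 1×micro: 138; S1 reads c1=3 → after 2×micro: 3; S2 reads c0=138 → after 1×micro: -1 ⇒ (c0=138, c1=3, c2=-1)
[Gauss-Seidel] macro 5: S0 reads c1=3 → after 1×micro: 282; S1 reads c1=3 → after 2×micro: 3; S2 reads c0=282 → after 1×micro: -1 ⇒ (c0=282, c1=3, c2=-1)
[Gauss-Seidel] macro 6: S0 reads c1=3 → after 1×micro: 570; S1 reads c1=3 → after 2×micro: 3; S2 reads c0=570 → after 1×micro: -1 ⇒ (c0=570, c1=3, c2=-1)

first divergence at macro-step: 1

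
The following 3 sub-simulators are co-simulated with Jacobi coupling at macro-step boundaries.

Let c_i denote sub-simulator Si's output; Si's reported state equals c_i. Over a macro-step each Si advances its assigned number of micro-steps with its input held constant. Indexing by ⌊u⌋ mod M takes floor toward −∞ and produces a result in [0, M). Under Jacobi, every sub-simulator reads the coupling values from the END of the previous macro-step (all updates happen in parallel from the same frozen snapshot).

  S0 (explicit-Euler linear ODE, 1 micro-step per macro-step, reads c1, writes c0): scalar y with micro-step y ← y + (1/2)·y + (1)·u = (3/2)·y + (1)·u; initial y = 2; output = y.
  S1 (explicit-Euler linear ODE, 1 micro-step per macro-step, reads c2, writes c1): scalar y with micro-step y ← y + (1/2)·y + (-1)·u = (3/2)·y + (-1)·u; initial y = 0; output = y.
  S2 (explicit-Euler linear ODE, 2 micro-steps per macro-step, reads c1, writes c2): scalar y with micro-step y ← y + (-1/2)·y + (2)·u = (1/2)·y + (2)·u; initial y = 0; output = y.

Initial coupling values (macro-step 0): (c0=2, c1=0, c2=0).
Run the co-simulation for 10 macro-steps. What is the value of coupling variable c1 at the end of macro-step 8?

macro 1: S0 reads c1=0 → after 1×micro: 3; S1 reads c2=0 → after 1×micro: 0; S2 reads c1=0 → after 2×micro: 0 ⇒ (c0=3, c1=0, c2=0)
macro 2: S0 reads c1=0 → after 1×micro: 9/2; S1 reads c2=0 → after 1×micro: 0; S2 reads c1=0 → after 2×micro: 0 ⇒ (c0=9/2, c1=0, c2=0)
macro 3: S0 reads c1=0 → after 1×micro: 27/4; S1 reads c2=0 → after 1×micro: 0; S2 reads c1=0 → after 2×micro: 0 ⇒ (c0=27/4, c1=0, c2=0)
macro 4: S0 reads c1=0 → after 1×micro: 81/8; S1 reads c2=0 → after 1×micro: 0; S2 reads c1=0 → after 2×micro: 0 ⇒ (c0=81/8, c1=0, c2=0)
macro 5: S0 reads c1=0 → after 1×micro: 243/16; S1 reads c2=0 → after 1×micro: 0; S2 reads c1=0 → after 2×micro: 0 ⇒ (c0=243/16, c1=0, c2=0)
macro 6: S0 reads c1=0 → after 1×micro: 729/32; S1 reads c2=0 → after 1×micro: 0; S2 reads c1=0 → after 2×micro: 0 ⇒ (c0=729/32, c1=0, c2=0)
macro 7: S0 reads c1=0 → after 1×micro: 2187/64; S1 reads c2=0 → after 1×micro: 0; S2 reads c1=0 → after 2×micro: 0 ⇒ (c0=2187/64, c1=0, c2=0)
macro 8: S0 reads c1=0 → after 1×micro: 6561/128; S1 reads c2=0 → after 1×micro: 0; S2 reads c1=0 → after 2×micro: 0 ⇒ (c0=6561/128, c1=0, c2=0)
macro 9: S0 reads c1=0 → after 1×micro: 19683/256; S1 reads c2=0 → after 1×micro: 0; S2 reads c1=0 → after 2×micro: 0 ⇒ (c0=19683/256, c1=0, c2=0)
macro 10: S0 reads c1=0 → after 1×micro: 59049/512; S1 reads c2=0 → after 1×micro: 0; S2 reads c1=0 → after 2×micro: 0 ⇒ (c0=59049/512, c1=0, c2=0)

c1 at macro-step 8 = 0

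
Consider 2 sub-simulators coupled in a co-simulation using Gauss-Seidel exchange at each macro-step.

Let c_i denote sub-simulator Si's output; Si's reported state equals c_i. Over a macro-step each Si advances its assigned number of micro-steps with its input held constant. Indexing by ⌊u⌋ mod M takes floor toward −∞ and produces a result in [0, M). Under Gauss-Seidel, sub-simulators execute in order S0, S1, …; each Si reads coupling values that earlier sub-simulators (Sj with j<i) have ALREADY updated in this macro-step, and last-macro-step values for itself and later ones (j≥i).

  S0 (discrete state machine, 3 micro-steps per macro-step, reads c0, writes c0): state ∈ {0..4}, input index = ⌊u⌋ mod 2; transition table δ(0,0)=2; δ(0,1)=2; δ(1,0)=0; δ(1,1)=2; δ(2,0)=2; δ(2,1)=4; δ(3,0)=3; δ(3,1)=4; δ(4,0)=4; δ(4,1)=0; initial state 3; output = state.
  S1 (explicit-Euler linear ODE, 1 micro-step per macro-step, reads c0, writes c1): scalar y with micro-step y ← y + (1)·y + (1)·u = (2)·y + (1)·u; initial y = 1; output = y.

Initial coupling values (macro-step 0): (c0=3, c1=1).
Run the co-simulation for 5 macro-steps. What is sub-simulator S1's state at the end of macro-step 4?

macro 1: S0 reads c0=3 → after 3×micro: 2; S1 reads c0=2 → after 1×micro: 4 ⇒ (c0=2, c1=4)
macro 2: S0 reads c0=2 → after 3×micro: 2; S1 reads c0=2 → after 1×micro: 10 ⇒ (c0=2, c1=10)
macro 3: S0 reads c0=2 → after 3×micro: 2; S1 reads c0=2 → after 1×micro: 22 ⇒ (c0=2, c1=22)
macro 4: S0 reads c0=2 → after 3×micro: 2; S1 reads c0=2 → after 1×micro: 46 ⇒ (c0=2, c1=46)
macro 5: S0 reads c0=2 → after 3×micro: 2; S1 reads c0=2 → after 1×micro: 94 ⇒ (c0=2, c1=94)

S1 state at macro-step 4 = 46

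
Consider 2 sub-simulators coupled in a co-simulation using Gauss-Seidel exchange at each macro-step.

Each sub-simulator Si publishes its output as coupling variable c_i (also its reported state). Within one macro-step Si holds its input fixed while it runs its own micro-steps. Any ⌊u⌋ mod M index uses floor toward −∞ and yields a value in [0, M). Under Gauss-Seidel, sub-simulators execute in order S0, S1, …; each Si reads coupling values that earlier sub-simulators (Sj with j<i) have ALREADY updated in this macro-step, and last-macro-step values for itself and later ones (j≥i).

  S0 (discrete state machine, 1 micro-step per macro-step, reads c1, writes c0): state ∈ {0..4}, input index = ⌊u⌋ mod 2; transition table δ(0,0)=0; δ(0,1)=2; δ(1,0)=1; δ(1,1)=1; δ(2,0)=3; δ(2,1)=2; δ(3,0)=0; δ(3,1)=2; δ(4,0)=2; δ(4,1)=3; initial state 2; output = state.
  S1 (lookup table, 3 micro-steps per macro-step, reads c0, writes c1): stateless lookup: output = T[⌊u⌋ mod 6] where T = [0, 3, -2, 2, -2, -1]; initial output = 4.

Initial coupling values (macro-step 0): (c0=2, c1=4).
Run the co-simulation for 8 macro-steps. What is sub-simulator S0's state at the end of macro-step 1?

S0 state at macro-step 1 = 3

macro 1: S0 reads c1=4 → after 1×micro: 3; S1 reads c0=3 → after 3×micro: 2 ⇒ (c0=3, c1=2)
macro 2: S0 reads c1=2 → after 1×micro: 0; S1 reads c0=0 → after 3×micro: 0 ⇒ (c0=0, c1=0)
macro 3: S0 reads c1=0 → after 1×micro: 0; S1 reads c0=0 → after 3×micro: 0 ⇒ (c0=0, c1=0)
macro 4: S0 reads c1=0 → after 1×micro: 0; S1 reads c0=0 → after 3×micro: 0 ⇒ (c0=0, c1=0)
macro 5: S0 reads c1=0 → after 1×micro: 0; S1 reads c0=0 → after 3×micro: 0 ⇒ (c0=0, c1=0)
macro 6: S0 reads c1=0 → after 1×micro: 0; S1 reads c0=0 → after 3×micro: 0 ⇒ (c0=0, c1=0)
macro 7: S0 reads c1=0 → after 1×micro: 0; S1 reads c0=0 → after 3×micro: 0 ⇒ (c0=0, c1=0)
macro 8: S0 reads c1=0 → after 1×micro: 0; S1 reads c0=0 → after 3×micro: 0 ⇒ (c0=0, c1=0)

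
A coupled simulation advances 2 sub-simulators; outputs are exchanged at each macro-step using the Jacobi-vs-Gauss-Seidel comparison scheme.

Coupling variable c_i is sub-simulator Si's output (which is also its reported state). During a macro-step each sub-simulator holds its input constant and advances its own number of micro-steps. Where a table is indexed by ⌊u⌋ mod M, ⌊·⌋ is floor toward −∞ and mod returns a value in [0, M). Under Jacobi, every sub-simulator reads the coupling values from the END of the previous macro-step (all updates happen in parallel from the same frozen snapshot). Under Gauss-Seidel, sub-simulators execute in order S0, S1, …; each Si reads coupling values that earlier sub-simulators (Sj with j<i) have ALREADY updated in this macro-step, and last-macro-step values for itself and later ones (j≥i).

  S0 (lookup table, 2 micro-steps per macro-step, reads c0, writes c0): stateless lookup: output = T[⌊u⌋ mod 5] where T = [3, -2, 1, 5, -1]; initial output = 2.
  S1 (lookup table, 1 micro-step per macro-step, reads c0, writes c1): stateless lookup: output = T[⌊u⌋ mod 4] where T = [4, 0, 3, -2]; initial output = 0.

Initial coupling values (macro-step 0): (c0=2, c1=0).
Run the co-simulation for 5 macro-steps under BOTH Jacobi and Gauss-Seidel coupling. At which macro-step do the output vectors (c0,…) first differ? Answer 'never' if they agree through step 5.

[Jacobi] macro 1: S0 reads c0=2 → after 2×micro: 1; S1 reads c0=2 → after 1×micro: 3 ⇒ (c0=1, c1=3)
[Jacobi] macro 2: S0 reads c0=1 → after 2×micro: -2; S1 reads c0=1 → after 1×micro: 0 ⇒ (c0=-2, c1=0)
[Jacobi] macro 3: S0 reads c0=-2 → after 2×micro: 5; S1 reads c0=-2 → after 1×micro: 3 ⇒ (c0=5, c1=3)
[Jacobi] macro 4: S0 reads c0=5 → after 2×micro: 3; S1 reads c0=5 → after 1×micro: 0 ⇒ (c0=3, c1=0)
[Jacobi] macro 5: S0 reads c0=3 → after 2×micro: 5; S1 reads c0=3 → after 1×micro: -2 ⇒ (c0=5, c1=-2)
[Gauss-Seidel] macro 1: S0 reads c0=2 → after 2×micro: 1; S1 reads c0=1 → after 1×micro: 0 ⇒ (c0=1, c1=0)
[Gauss-Seidel] macro 2: S0 reads c0=1 → after 2×micro: -2; S1 reads c0=-2 → after 1×micro: 3 ⇒ (c0=-2, c1=3)
[Gauss-Seidel] macro 3: S0 reads c0=-2 → after 2×micro: 5; S1 reads c0=5 → after 1×micro: 0 ⇒ (c0=5, c1=0)
[Gauss-Seidel] macro 4: S0 reads c0=5 → after 2×micro: 3; S1 reads c0=3 → after 1×micro: -2 ⇒ (c0=3, c1=-2)
[Gauss-Seidel] macro 5: S0 reads c0=3 → after 2×micro: 5; S1 reads c0=5 → after 1×micro: 0 ⇒ (c0=5, c1=0)

first divergence at macro-step: 1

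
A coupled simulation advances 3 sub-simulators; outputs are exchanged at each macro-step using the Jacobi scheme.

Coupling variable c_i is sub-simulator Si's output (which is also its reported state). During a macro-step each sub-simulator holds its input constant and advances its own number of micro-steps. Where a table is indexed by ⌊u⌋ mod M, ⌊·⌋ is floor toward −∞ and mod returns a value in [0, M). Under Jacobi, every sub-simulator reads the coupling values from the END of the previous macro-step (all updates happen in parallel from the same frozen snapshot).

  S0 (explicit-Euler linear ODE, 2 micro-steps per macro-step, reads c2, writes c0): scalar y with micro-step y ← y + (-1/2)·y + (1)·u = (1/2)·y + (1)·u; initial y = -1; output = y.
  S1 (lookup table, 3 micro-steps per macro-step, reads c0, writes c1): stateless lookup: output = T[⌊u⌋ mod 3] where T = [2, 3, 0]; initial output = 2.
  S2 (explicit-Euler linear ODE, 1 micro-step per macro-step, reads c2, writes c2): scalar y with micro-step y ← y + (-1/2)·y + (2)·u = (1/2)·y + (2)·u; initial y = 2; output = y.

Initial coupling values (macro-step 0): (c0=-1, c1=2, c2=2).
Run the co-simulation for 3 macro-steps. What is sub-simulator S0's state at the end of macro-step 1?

macro 1: S0 reads c2=2 → after 2×micro: 11/4; S1 reads c0=-1 → after 3×micro: 0; S2 reads c2=2 → after 1×micro: 5 ⇒ (c0=11/4, c1=0, c2=5)
macro 2: S0 reads c2=5 → after 2×micro: 131/16; S1 reads c0=11/4 → after 3×micro: 0; S2 reads c2=5 → after 1×micro: 25/2 ⇒ (c0=131/16, c1=0, c2=25/2)
macro 3: S0 reads c2=25/2 → after 2×micro: 1331/64; S1 reads c0=131/16 → after 3×micro: 0; S2 reads c2=25/2 → after 1×micro: 125/4 ⇒ (c0=1331/64, c1=0, c2=125/4)

S0 state at macro-step 1 = 11/4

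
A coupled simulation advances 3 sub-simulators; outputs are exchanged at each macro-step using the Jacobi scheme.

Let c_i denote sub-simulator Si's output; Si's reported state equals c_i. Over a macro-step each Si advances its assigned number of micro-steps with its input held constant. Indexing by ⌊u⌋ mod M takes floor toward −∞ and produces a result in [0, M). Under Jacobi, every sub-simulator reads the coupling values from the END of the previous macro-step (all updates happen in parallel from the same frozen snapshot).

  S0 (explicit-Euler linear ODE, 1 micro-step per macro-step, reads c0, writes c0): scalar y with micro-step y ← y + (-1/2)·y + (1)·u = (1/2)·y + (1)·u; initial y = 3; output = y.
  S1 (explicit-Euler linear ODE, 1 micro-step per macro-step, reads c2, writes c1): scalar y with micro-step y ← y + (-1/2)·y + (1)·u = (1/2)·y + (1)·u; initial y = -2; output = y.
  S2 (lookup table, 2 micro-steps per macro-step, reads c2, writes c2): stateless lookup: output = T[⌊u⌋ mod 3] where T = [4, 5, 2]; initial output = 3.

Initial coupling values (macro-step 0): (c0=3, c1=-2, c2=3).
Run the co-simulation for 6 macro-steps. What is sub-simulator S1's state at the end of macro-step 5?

macro 1: S0 reads c0=3 → after 1×micro: 9/2; S1 reads c2=3 → after 1×micro: 2; S2 reads c2=3 → after 2×micro: 4 ⇒ (c0=9/2, c1=2, c2=4)
macro 2: S0 reads c0=9/2 → after 1×micro: 27/4; S1 reads c2=4 → after 1×micro: 5; S2 reads c2=4 → after 2×micro: 5 ⇒ (c0=27/4, c1=5, c2=5)
macro 3: S0 reads c0=27/4 → after 1×micro: 81/8; S1 reads c2=5 → after 1×micro: 15/2; S2 reads c2=5 → after 2×micro: 2 ⇒ (c0=81/8, c1=15/2, c2=2)
macro 4: S0 reads c0=81/8 → after 1×micro: 243/16; S1 reads c2=2 → after 1×micro: 23/4; S2 reads c2=2 → after 2×micro: 2 ⇒ (c0=243/16, c1=23/4, c2=2)
macro 5: S0 reads c0=243/16 → after 1×micro: 729/32; S1 reads c2=2 → after 1×micro: 39/8; S2 reads c2=2 → after 2×micro: 2 ⇒ (c0=729/32, c1=39/8, c2=2)
macro 6: S0 reads c0=729/32 → after 1×micro: 2187/64; S1 reads c2=2 → after 1×micro: 71/16; S2 reads c2=2 → after 2×micro: 2 ⇒ (c0=2187/64, c1=71/16, c2=2)

S1 state at macro-step 5 = 39/8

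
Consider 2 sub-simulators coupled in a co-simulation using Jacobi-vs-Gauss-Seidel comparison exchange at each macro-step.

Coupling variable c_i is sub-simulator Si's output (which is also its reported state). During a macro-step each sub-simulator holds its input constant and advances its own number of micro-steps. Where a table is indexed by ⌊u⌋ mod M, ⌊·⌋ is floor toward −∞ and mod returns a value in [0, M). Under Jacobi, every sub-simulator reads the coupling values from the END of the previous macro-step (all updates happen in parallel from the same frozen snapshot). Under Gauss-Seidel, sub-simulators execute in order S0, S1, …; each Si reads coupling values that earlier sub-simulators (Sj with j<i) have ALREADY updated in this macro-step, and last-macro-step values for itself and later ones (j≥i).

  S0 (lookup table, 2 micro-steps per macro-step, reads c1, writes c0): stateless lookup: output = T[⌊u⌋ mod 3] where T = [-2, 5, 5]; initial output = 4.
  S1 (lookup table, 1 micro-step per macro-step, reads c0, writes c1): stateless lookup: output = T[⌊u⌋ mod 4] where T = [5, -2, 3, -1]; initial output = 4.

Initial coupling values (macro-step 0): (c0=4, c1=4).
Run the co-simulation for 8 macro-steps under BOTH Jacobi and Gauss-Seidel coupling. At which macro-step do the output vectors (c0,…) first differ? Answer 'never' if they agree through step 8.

[Jacobi] macro 1: S0 reads c1=4 → after 2×micro: 5; S1 reads c0=4 → after 1×micro: 5 ⇒ (c0=5, c1=5)
[Jacobi] macro 2: S0 reads c1=5 → after 2×micro: 5; S1 reads c0=5 → after 1×micro: -2 ⇒ (c0=5, c1=-2)
[Jacobi] macro 3: S0 reads c1=-2 → after 2×micro: 5; S1 reads c0=5 → after 1×micro: -2 ⇒ (c0=5, c1=-2)
[Jacobi] macro 4: S0 reads c1=-2 → after 2×micro: 5; S1 reads c0=5 → after 1×micro: -2 ⇒ (c0=5, c1=-2)
[Jacobi] macro 5: S0 reads c1=-2 → after 2×micro: 5; S1 reads c0=5 → after 1×micro: -2 ⇒ (c0=5, c1=-2)
[Jacobi] macro 6: S0 reads c1=-2 → after 2×micro: 5; S1 reads c0=5 → after 1×micro: -2 ⇒ (c0=5, c1=-2)
[Jacobi] macro 7: S0 reads c1=-2 → after 2×micro: 5; S1 reads c0=5 → after 1×micro: -2 ⇒ (c0=5, c1=-2)
[Jacobi] macro 8: S0 reads c1=-2 → after 2×micro: 5; S1 reads c0=5 → after 1×micro: -2 ⇒ (c0=5, c1=-2)
[Gauss-Seidel] macro 1: S0 reads c1=4 → after 2×micro: 5; S1 reads c0=5 → after 1×micro: -2 ⇒ (c0=5, c1=-2)
[Gauss-Seidel] macro 2: S0 reads c1=-2 → after 2×micro: 5; S1 reads c0=5 → after 1×micro: -2 ⇒ (c0=5, c1=-2)
[Gauss-Seidel] macro 3: S0 reads c1=-2 → after 2×micro: 5; S1 reads c0=5 → after 1×micro: -2 ⇒ (c0=5, c1=-2)
[Gauss-Seidel] macro 4: S0 reads c1=-2 → after 2×micro: 5; S1 reads c0=5 → after 1×micro: -2 ⇒ (c0=5, c1=-2)
[Gauss-Seidel] macro 5: S0 reads c1=-2 → after 2×micro: 5; S1 reads c0=5 → after 1×micro: -2 ⇒ (c0=5, c1=-2)
[Gauss-Seidel] macro 6: S0 reads c1=-2 → after 2×micro: 5; S1 reads c0=5 → after 1×micro: -2 ⇒ (c0=5, c1=-2)
[Gauss-Seidel] macro 7: S0 reads c1=-2 → after 2×micro: 5; S1 reads c0=5 → after 1×micro: -2 ⇒ (c0=5, c1=-2)
[Gauss-Seidel] macro 8: S0 reads c1=-2 → after 2×micro: 5; S1 reads c0=5 → after 1×micro: -2 ⇒ (c0=5, c1=-2)

first divergence at macro-step: 1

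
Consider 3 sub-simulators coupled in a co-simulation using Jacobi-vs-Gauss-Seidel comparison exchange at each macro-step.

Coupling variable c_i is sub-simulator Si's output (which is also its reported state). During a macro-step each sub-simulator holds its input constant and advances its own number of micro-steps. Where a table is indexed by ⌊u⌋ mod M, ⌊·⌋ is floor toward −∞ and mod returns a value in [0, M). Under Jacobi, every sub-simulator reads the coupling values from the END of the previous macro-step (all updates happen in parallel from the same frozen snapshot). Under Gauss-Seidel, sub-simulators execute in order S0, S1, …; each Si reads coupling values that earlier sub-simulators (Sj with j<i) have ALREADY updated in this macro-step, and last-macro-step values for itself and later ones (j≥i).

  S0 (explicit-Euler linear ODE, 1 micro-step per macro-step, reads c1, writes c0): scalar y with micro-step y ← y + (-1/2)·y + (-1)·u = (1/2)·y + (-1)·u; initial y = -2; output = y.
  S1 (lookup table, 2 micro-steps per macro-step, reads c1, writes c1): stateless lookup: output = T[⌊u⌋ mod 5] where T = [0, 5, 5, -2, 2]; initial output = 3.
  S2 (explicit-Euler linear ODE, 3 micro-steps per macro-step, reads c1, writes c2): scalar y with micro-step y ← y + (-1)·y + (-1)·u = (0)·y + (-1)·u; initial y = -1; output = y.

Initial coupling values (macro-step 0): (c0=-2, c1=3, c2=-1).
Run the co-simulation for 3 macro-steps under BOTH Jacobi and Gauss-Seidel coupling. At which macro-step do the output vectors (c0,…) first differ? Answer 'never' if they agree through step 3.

[Jacobi] macro 1: S0 reads c1=3 → after 1×micro: -4; S1 reads c1=3 → after 2×micro: -2; S2 reads c1=3 → after 3×micro: -3 ⇒ (c0=-4, c1=-2, c2=-3)
[Jacobi] macro 2: S0 reads c1=-2 → after 1×micro: 0; S1 reads c1=-2 → after 2×micro: -2; S2 reads c1=-2 → after 3×micro: 2 ⇒ (c0=0, c1=-2, c2=2)
[Jacobi] macro 3: S0 reads c1=-2 → after 1×micro: 2; S1 reads c1=-2 → after 2×micro: -2; S2 reads c1=-2 → after 3×micro: 2 ⇒ (c0=2, c1=-2, c2=2)
[Gauss-Seidel] macro 1: S0 reads c1=3 → after 1×micro: -4; S1 reads c1=3 → after 2×micro: -2; S2 reads c1=-2 → after 3×micro: 2 ⇒ (c0=-4, c1=-2, c2=2)
[Gauss-Seidel] macro 2: S0 reads c1=-2 → after 1×micro: 0; S1 reads c1=-2 → after 2×micro: -2; S2 reads c1=-2 → after 3×micro: 2 ⇒ (c0=0, c1=-2, c2=2)
[Gauss-Seidel] macro 3: S0 reads c1=-2 → after 1×micro: 2; S1 reads c1=-2 → after 2×micro: -2; S2 reads c1=-2 → after 3×micro: 2 ⇒ (c0=2, c1=-2, c2=2)

first divergence at macro-step: 1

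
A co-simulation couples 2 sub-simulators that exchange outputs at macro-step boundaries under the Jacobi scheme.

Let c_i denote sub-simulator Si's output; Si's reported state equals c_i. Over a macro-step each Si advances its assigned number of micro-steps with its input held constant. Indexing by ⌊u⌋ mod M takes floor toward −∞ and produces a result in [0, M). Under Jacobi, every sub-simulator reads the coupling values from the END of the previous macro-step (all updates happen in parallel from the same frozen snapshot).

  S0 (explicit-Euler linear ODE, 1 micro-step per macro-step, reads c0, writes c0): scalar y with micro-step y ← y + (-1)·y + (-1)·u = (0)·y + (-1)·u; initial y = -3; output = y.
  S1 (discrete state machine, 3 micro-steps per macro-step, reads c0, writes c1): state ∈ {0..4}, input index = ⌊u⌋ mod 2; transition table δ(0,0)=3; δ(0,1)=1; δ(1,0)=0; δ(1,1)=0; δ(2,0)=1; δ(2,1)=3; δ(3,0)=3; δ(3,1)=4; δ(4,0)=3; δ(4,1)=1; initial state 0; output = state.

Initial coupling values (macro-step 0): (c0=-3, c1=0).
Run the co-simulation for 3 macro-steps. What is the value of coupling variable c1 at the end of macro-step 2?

macro 1: S0 reads c0=-3 → after 1×micro: 3; S1 reads c0=-3 → after 3×micro: 1 ⇒ (c0=3, c1=1)
macro 2: S0 reads c0=3 → after 1×micro: -3; S1 reads c0=3 → after 3×micro: 0 ⇒ (c0=-3, c1=0)
macro 3: S0 reads c0=-3 → after 1×micro: 3; S1 reads c0=-3 → after 3×micro: 1 ⇒ (c0=3, c1=1)

c1 at macro-step 2 = 0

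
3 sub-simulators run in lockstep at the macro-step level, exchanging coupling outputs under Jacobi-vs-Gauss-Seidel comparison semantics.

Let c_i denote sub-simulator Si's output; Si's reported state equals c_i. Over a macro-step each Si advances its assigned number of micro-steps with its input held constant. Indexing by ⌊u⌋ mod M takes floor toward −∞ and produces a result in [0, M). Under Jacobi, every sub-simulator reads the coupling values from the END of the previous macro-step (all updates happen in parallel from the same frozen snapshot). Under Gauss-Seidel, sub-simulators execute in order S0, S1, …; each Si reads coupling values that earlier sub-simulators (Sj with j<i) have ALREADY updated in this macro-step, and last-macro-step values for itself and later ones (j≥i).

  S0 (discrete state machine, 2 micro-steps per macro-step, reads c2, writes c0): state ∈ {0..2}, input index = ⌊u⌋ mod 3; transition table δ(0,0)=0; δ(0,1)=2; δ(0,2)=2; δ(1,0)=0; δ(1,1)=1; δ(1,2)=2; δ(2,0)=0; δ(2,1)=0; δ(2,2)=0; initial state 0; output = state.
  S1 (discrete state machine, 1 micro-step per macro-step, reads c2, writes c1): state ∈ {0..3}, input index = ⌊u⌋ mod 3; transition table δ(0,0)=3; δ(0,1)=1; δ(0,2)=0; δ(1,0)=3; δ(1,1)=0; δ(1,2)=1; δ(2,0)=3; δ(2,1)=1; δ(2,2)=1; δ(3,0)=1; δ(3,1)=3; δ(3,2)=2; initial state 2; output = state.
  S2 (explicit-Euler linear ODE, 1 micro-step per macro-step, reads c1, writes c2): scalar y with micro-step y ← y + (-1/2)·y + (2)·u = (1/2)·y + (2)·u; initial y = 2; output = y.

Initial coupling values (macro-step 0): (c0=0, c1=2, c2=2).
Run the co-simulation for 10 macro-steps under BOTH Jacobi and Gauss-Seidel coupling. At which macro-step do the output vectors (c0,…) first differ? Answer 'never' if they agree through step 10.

first divergence at macro-step: 1

[Jacobi] macro 1: S0 reads c2=2 → after 2×micro: 0; S1 reads c2=2 → after 1×micro: 1; S2 reads c1=2 → after 1×micro: 5 ⇒ (c0=0, c1=1, c2=5)
[Jacobi] macro 2: S0 reads c2=5 → after 2×micro: 0; S1 reads c2=5 → after 1×micro: 1; S2 reads c1=1 → after 1×micro: 9/2 ⇒ (c0=0, c1=1, c2=9/2)
[Jacobi] macro 3: S0 reads c2=9/2 → after 2×micro: 0; S1 reads c2=9/2 → after 1×micro: 0; S2 reads c1=1 → after 1×micro: 17/4 ⇒ (c0=0, c1=0, c2=17/4)
[Jacobi] macro 4: S0 reads c2=17/4 → after 2×micro: 0; S1 reads c2=17/4 → after 1×micro: 1; S2 reads c1=0 → after 1×micro: 17/8 ⇒ (c0=0, c1=1, c2=17/8)
[Jacobi] macro 5: S0 reads c2=17/8 → after 2×micro: 0; S1 reads c2=17/8 → after 1×micro: 1; S2 reads c1=1 → after 1×micro: 49/16 ⇒ (c0=0, c1=1, c2=49/16)
[Jacobi] macro 6: S0 reads c2=49/16 → after 2×micro: 0; S1 reads c2=49/16 → after 1×micro: 3; S2 reads c1=1 → after 1×micro: 113/32 ⇒ (c0=0, c1=3, c2=113/32)
[Jacobi] macro 7: S0 reads c2=113/32 → after 2×micro: 0; S1 reads c2=113/32 → after 1×micro: 1; S2 reads c1=3 → after 1×micro: 497/64 ⇒ (c0=0, c1=1, c2=497/64)
[Jacobi] macro 8: S0 reads c2=497/64 → after 2×micro: 0; S1 reads c2=497/64 → after 1×micro: 0; S2 reads c1=1 → after 1×micro: 753/128 ⇒ (c0=0, c1=0, c2=753/128)
[Jacobi] macro 9: S0 reads c2=753/128 → after 2×micro: 0; S1 reads c2=753/128 → after 1×micro: 0; S2 reads c1=0 → after 1×micro: 753/256 ⇒ (c0=0, c1=0, c2=753/256)
[Jacobi] macro 10: S0 reads c2=753/256 → after 2×micro: 0; S1 reads c2=753/256 → after 1×micro: 0; S2 reads c1=0 → after 1×micro: 753/512 ⇒ (c0=0, c1=0, c2=753/512)
[Gauss-Seidel] macro 1: S0 reads c2=2 → after 2×micro: 0; S1 reads c2=2 → after 1×micro: 1; S2 reads c1=1 → after 1×micro: 3 ⇒ (c0=0, c1=1, c2=3)
[Gauss-Seidel] macro 2: S0 reads c2=3 → after 2×micro: 0; S1 reads c2=3 → after 1×micro: 3; S2 reads c1=3 → after 1×micro: 15/2 ⇒ (c0=0, c1=3, c2=15/2)
[Gauss-Seidel] macro 3: S0 reads c2=15/2 → after 2×micro: 0; S1 reads c2=15/2 → after 1×micro: 3; S2 reads c1=3 → after 1×micro: 39/4 ⇒ (c0=0, c1=3, c2=39/4)
[Gauss-Seidel] macro 4: S0 reads c2=39/4 → after 2×micro: 0; S1 reads c2=39/4 → after 1×micro: 1; S2 reads c1=1 → after 1×micro: 55/8 ⇒ (c0=0, c1=1, c2=55/8)
[Gauss-Seidel] macro 5: S0 reads c2=55/8 → after 2×micro: 0; S1 reads c2=55/8 → after 1×micro: 3; S2 reads c1=3 → after 1×micro: 151/16 ⇒ (c0=0, c1=3, c2=151/16)
[Gauss-Seidel] macro 6: S0 reads c2=151/16 → after 2×micro: 0; S1 reads c2=151/16 → after 1×micro: 1; S2 reads c1=1 → after 1×micro: 215/32 ⇒ (c0=0, c1=1, c2=215/32)
[Gauss-Seidel] macro 7: S0 reads c2=215/32 → after 2×micro: 0; S1 reads c2=215/32 → after 1×micro: 3; S2 reads c1=3 → after 1×micro: 599/64 ⇒ (c0=0, c1=3, c2=599/64)
[Gauss-Seidel] macro 8: S0 reads c2=599/64 → after 2×micro: 0; S1 reads c2=599/64 → after 1×micro: 1; S2 reads c1=1 → after 1×micro: 855/128 ⇒ (c0=0, c1=1, c2=855/128)
[Gauss-Seidel] macro 9: S0 reads c2=855/128 → after 2×micro: 0; S1 reads c2=855/128 → after 1×micro: 3; S2 reads c1=3 → after 1×micro: 2391/256 ⇒ (c0=0, c1=3, c2=2391/256)
[Gauss-Seidel] macro 10: S0 reads c2=2391/256 → after 2×micro: 0; S1 reads c2=2391/256 → after 1×micro: 1; S2 reads c1=1 → after 1×micro: 3415/512 ⇒ (c0=0, c1=1, c2=3415/512)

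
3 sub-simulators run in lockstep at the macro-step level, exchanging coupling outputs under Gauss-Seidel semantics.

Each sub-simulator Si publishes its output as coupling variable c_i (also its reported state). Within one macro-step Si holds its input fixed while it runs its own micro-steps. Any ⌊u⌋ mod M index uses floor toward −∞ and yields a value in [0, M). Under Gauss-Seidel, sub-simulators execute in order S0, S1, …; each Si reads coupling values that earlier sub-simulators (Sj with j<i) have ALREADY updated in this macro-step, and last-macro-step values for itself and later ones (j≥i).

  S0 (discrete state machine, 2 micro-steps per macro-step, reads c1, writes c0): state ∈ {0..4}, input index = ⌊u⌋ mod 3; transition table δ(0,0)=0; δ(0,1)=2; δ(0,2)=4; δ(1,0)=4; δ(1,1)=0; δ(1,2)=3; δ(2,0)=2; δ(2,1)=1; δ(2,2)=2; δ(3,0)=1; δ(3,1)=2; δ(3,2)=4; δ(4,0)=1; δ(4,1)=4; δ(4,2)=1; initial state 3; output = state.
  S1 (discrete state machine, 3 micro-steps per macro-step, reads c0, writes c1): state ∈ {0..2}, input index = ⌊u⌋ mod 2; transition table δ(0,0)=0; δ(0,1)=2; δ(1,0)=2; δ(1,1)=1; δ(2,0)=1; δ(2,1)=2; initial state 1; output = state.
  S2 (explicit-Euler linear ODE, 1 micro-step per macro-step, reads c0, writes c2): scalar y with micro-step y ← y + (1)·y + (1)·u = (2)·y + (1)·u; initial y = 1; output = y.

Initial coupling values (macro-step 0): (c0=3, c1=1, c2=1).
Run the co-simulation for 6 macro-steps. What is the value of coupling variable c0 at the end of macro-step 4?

macro 1: S0 reads c1=1 → after 2×micro: 1; S1 reads c0=1 → after 3×micro: 1; S2 reads c0=1 → after 1×micro: 3 ⇒ (c0=1, c1=1, c2=3)
macro 2: S0 reads c1=1 → after 2×micro: 2; S1 reads c0=2 → after 3×micro: 2; S2 reads c0=2 → after 1×micro: 8 ⇒ (c0=2, c1=2, c2=8)
macro 3: S0 reads c1=2 → after 2×micro: 2; S1 reads c0=2 → after 3×micro: 1; S2 reads c0=2 → after 1×micro: 18 ⇒ (c0=2, c1=1, c2=18)
macro 4: S0 reads c1=1 → after 2×micro: 0; S1 reads c0=0 → after 3×micro: 2; S2 reads c0=0 → after 1×micro: 36 ⇒ (c0=0, c1=2, c2=36)
macro 5: S0 reads c1=2 → after 2×micro: 1; S1 reads c0=1 → after 3×micro: 2; S2 reads c0=1 → after 1×micro: 73 ⇒ (c0=1, c1=2, c2=73)
macro 6: S0 reads c1=2 → after 2×micro: 4; S1 reads c0=4 → after 3×micro: 1; S2 reads c0=4 → after 1×micro: 150 ⇒ (c0=4, c1=1, c2=150)

c0 at macro-step 4 = 0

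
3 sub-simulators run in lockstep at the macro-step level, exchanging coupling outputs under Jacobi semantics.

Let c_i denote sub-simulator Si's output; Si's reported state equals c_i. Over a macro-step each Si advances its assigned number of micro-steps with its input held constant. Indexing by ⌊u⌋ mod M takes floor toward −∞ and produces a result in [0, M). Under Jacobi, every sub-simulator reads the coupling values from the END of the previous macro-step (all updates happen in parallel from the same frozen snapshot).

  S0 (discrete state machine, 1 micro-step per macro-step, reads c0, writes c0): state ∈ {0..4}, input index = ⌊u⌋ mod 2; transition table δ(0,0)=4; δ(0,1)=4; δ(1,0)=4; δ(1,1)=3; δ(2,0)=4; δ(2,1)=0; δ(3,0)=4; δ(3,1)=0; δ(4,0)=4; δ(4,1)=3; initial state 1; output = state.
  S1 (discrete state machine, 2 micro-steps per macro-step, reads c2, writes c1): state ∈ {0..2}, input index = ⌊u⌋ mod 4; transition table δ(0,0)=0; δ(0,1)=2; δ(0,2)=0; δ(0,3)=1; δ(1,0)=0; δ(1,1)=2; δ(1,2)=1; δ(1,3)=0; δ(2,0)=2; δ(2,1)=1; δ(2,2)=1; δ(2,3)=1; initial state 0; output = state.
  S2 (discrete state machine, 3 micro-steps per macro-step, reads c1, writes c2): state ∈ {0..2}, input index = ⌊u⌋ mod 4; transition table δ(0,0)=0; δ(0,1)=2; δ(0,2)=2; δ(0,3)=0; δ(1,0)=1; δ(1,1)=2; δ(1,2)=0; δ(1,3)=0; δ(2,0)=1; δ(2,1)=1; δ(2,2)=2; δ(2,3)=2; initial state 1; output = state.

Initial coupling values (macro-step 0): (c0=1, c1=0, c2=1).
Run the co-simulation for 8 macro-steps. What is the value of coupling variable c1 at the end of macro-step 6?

macro 1: S0 reads c0=1 → after 1×micro: 3; S1 reads c2=1 → after 2×micro: 1; S2 reads c1=0 → after 3×micro: 1 ⇒ (c0=3, c1=1, c2=1)
macro 2: S0 reads c0=3 → after 1×micro: 0; S1 reads c2=1 → after 2×micro: 1; S2 reads c1=1 → after 3×micro: 2 ⇒ (c0=0, c1=1, c2=2)
macro 3: S0 reads c0=0 → after 1×micro: 4; S1 reads c2=2 → after 2×micro: 1; S2 reads c1=1 → after 3×micro: 1 ⇒ (c0=4, c1=1, c2=1)
macro 4: S0 reads c0=4 → after 1×micro: 4; S1 reads c2=1 → after 2×micro: 1; S2 reads c1=1 → after 3×micro: 2 ⇒ (c0=4, c1=1, c2=2)
macro 5: S0 reads c0=4 → after 1×micro: 4; S1 reads c2=2 → after 2×micro: 1; S2 reads c1=1 → after 3×micro: 1 ⇒ (c0=4, c1=1, c2=1)
macro 6: S0 reads c0=4 → after 1×micro: 4; S1 reads c2=1 → after 2×micro: 1; S2 reads c1=1 → after 3×micro: 2 ⇒ (c0=4, c1=1, c2=2)
macro 7: S0 reads c0=4 → after 1×micro: 4; S1 reads c2=2 → after 2×micro: 1; S2 reads c1=1 → after 3×micro: 1 ⇒ (c0=4, c1=1, c2=1)
macro 8: S0 reads c0=4 → after 1×micro: 4; S1 reads c2=1 → after 2×micro: 1; S2 reads c1=1 → after 3×micro: 2 ⇒ (c0=4, c1=1, c2=2)

c1 at macro-step 6 = 1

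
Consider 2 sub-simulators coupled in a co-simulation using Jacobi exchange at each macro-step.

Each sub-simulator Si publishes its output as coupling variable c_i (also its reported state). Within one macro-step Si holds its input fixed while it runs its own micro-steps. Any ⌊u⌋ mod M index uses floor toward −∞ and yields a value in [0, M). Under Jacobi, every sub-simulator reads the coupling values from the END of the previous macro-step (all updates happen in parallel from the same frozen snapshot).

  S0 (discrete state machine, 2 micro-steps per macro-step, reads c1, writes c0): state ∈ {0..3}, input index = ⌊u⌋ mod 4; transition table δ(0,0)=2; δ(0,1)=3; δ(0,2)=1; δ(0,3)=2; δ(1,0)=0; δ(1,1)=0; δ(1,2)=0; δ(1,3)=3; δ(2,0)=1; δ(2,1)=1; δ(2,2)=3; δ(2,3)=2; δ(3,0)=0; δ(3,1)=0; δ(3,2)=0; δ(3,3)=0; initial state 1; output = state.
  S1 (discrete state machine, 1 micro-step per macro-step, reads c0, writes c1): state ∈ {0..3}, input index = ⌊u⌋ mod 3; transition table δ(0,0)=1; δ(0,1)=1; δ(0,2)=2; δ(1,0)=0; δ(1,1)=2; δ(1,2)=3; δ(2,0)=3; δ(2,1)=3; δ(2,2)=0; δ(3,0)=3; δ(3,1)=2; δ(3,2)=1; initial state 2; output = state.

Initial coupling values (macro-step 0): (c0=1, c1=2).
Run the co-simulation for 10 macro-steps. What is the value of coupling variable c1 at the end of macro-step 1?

macro 1: S0 reads c1=2 → after 2×micro: 1; S1 reads c0=1 → after 1×micro: 3 ⇒ (c0=1, c1=3)
macro 2: S0 reads c1=3 → after 2×micro: 0; S1 reads c0=1 → after 1×micro: 2 ⇒ (c0=0, c1=2)
macro 3: S0 reads c1=2 → after 2×micro: 0; S1 reads c0=0 → after 1×micro: 3 ⇒ (c0=0, c1=3)
macro 4: S0 reads c1=3 → after 2×micro: 2; S1 reads c0=0 → after 1×micro: 3 ⇒ (c0=2, c1=3)
macro 5: S0 reads c1=3 → after 2×micro: 2; S1 reads c0=2 → after 1×micro: 1 ⇒ (c0=2, c1=1)
macro 6: S0 reads c1=1 → after 2×micro: 0; S1 reads c0=2 → after 1×micro: 3 ⇒ (c0=0, c1=3)
macro 7: S0 reads c1=3 → after 2×micro: 2; S1 reads c0=0 → after 1×micro: 3 ⇒ (c0=2, c1=3)
macro 8: S0 reads c1=3 → after 2×micro: 2; S1 reads c0=2 → after 1×micro: 1 ⇒ (c0=2, c1=1)
macro 9: S0 reads c1=1 → after 2×micro: 0; S1 reads c0=2 → after 1×micro: 3 ⇒ (c0=0, c1=3)
macro 10: S0 reads c1=3 → after 2×micro: 2; S1 reads c0=0 → after 1×micro: 3 ⇒ (c0=2, c1=3)

c1 at macro-step 1 = 3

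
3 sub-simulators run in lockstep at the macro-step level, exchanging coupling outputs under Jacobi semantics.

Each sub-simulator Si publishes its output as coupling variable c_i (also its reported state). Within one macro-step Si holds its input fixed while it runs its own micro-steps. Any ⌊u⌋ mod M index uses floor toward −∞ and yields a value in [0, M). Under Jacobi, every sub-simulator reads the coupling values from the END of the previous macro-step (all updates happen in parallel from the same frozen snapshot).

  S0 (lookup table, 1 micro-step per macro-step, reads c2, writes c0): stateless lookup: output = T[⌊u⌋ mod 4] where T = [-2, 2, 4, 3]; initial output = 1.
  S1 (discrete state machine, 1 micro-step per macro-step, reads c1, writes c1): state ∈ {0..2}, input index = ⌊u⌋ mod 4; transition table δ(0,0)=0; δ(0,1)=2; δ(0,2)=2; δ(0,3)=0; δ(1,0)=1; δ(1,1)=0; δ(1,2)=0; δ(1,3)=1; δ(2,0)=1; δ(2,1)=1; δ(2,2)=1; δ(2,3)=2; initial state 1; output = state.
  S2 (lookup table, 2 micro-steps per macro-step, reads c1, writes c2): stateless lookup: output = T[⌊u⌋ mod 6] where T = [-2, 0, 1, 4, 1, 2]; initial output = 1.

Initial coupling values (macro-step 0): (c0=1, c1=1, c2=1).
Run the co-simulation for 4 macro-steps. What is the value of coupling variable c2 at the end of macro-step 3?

c2 at macro-step 3 = -2

macro 1: S0 reads c2=1 → after 1×micro: 2; S1 reads c1=1 → after 1×micro: 0; S2 reads c1=1 → after 2×micro: 0 ⇒ (c0=2, c1=0, c2=0)
macro 2: S0 reads c2=0 → after 1×micro: -2; S1 reads c1=0 → after 1×micro: 0; S2 reads c1=0 → after 2×micro: -2 ⇒ (c0=-2, c1=0, c2=-2)
macro 3: S0 reads c2=-2 → after 1×micro: 4; S1 reads c1=0 → after 1×micro: 0; S2 reads c1=0 → after 2×micro: -2 ⇒ (c0=4, c1=0, c2=-2)
macro 4: S0 reads c2=-2 → after 1×micro: 4; S1 reads c1=0 → after 1×micro: 0; S2 reads c1=0 → after 2×micro: -2 ⇒ (c0=4, c1=0, c2=-2)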